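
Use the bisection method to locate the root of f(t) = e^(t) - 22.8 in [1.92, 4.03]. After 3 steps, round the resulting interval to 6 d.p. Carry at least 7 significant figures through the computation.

[2.975000, 3.238750]

f(1.920000) = -15.979042, f(4.030000) = 33.460911 (opposite signs)
step 1: m = 2.975000, f(m) = -3.210377 < 0 → root in [2.975000, 4.030000]
step 2: m = 3.502500, f(m) = 10.398344 > 0 → root in [2.975000, 3.502500]
step 3: m = 3.238750, f(m) = 2.701825 > 0 → root in [2.975000, 3.238750]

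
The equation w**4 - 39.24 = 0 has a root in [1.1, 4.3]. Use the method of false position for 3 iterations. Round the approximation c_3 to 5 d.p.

1.97762

False-position update: c = (a·f(b) − b·f(a))/(f(b) − f(a)); replace the endpoint whose sign matches f(c).
f(1.100000) = -37.775900, f(4.300000) = 302.640100
step 1: c = 1.455103, f(c) = -34.756931 < 0 → new bracket [1.455103, 4.300000]
step 2: c = 1.748170, f(c) = -29.900258 < 0 → new bracket [1.748170, 4.300000]
step 3: c = 1.977617, f(c) = -23.944316 < 0 → new bracket [1.977617, 4.300000]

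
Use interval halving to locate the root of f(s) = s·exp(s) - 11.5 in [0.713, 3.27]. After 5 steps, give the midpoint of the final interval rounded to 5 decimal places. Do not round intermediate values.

f(0.713000) = -10.045407, f(3.270000) = 74.538080 (opposite signs)
step 1: m = 1.991500, f(m) = 3.090755 > 0 → root in [0.713000, 1.991500]
step 2: m = 1.352250, f(m) = -6.272047 < 0 → root in [1.352250, 1.991500]
step 3: m = 1.671875, f(m) = -2.602051 < 0 → root in [1.671875, 1.991500]
step 4: m = 1.831688, f(m) = -0.062183 < 0 → root in [1.831688, 1.991500]
step 5: m = 1.911594, f(m) = 1.429753 > 0 → root in [1.831688, 1.911594]
Midpoint of [1.831688, 1.911594] = 1.871641

1.87164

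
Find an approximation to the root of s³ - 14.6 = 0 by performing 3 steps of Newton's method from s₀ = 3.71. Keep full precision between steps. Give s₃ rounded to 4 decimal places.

2.4451

Newton update: s ← s − f(s)/f'(s).
f'(s) = 3s²
s_0 = 3.710000: f = 36.464811, f' = 41.292300 → s_1 = 3.710000 - (36.464811)/(41.292300) = 2.826910
s_1 = 2.826910: f = 7.991029, f' = 23.974263 → s_2 = 2.826910 - (7.991029)/(23.974263) = 2.493593
s_2 = 2.493593: f = 0.905179, f' = 18.654021 → s_3 = 2.493593 - (0.905179)/(18.654021) = 2.445069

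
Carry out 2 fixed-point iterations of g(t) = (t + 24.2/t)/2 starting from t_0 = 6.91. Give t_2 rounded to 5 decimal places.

t_1 = g(6.910000) = 5.206085
t_2 = g(5.206085) = 4.927246

4.92725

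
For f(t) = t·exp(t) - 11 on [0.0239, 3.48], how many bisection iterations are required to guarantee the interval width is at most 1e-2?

Initial width b − a = 3.48 − 0.0239 = 3.456100.
After n steps the width is (b−a)/2^n; need (b−a)/2^n ≤ 1e-2.
So n ≥ log₂(3.456100/1e-2) = log₂(345.6100) ≈ 8.4330.
Hence n = 9.

9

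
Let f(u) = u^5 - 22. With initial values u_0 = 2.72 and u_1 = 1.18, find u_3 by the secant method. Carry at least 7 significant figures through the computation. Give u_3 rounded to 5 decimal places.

2.61387

f(u_0) = 126.882797, f(u_1) = -19.712242
u_2 = 1.180000 - (-19.712242)·(1.180000 - 2.720000)/(-19.712242 - (126.882797)) = 1.387080; f(u_2) = -16.865395
u_3 = 1.387080 - (-16.865395)·(1.387080 - 1.180000)/(-16.865395 - (-19.712242)) = 2.613869; f(u_3) = 100.016542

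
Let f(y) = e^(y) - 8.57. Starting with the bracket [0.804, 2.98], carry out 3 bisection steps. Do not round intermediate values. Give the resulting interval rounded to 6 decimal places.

[1.892000, 2.164000]

f(0.804000) = -6.335539, f(2.980000) = 11.117817 (opposite signs)
step 1: m = 1.892000, f(m) = -1.937379 < 0 → root in [1.892000, 2.980000]
step 2: m = 2.436000, f(m) = 2.857240 > 0 → root in [1.892000, 2.436000]
step 3: m = 2.164000, f(m) = 0.135892 > 0 → root in [1.892000, 2.164000]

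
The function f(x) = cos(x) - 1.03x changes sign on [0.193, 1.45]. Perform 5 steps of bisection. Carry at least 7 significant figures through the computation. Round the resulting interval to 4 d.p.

[0.7037, 0.7429]

f(0.193000) = 0.782643, f(1.450000) = -1.372997 (opposite signs)
step 1: m = 0.821500, f(m) = -0.165021 < 0 → root in [0.193000, 0.821500]
step 2: m = 0.507250, f(m) = 0.351616 > 0 → root in [0.507250, 0.821500]
step 3: m = 0.664375, f(m) = 0.102996 > 0 → root in [0.664375, 0.821500]
step 4: m = 0.742938, f(m) = -0.028741 < 0 → root in [0.664375, 0.742938]
step 5: m = 0.703656, f(m) = 0.037716 > 0 → root in [0.703656, 0.742938]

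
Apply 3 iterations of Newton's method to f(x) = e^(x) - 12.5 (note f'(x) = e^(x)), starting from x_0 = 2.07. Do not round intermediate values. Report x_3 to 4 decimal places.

2.5258

Newton update: x ← x − f(x)/f'(x).
x_0 = 2.070000: f = -4.575177, f' = 7.924823 → x_1 = 2.070000 - (-4.575177)/(7.924823) = 2.647322
x_1 = 2.647322: f = 1.616189, f' = 14.116189 → x_2 = 2.647322 - (1.616189)/(14.116189) = 2.532830
x_2 = 2.532830: f = 0.089088, f' = 12.589088 → x_3 = 2.532830 - (0.089088)/(12.589088) = 2.525754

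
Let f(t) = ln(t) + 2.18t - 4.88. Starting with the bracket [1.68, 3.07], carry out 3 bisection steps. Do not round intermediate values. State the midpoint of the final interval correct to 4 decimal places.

1.9406

f(1.680000) = -0.698806, f(3.070000) = 2.934278 (opposite signs)
step 1: m = 2.375000, f(m) = 1.162497 > 0 → root in [1.680000, 2.375000]
step 2: m = 2.027500, f(m) = 0.246754 > 0 → root in [1.680000, 2.027500]
step 3: m = 1.853750, f(m) = -0.221614 < 0 → root in [1.853750, 2.027500]
Midpoint of [1.853750, 2.027500] = 1.940625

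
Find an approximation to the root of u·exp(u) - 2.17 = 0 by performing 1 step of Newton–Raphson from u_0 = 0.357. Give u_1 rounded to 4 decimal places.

f'(u) = (u + 1)·exp(u)
u_0 = 0.357000: f = -1.659834, f' = 1.939202 → u_1 = 0.357000 - (-1.659834)/(1.939202) = 1.212937

1.2129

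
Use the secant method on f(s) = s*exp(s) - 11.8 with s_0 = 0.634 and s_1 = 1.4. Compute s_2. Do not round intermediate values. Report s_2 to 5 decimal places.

f(s_0) = -10.604824, f(s_1) = -6.122720
s_2 = 1.400000 - (-6.122720)·(1.400000 - 0.634000)/(-6.122720 - (-10.604824)) = 2.446384; f(s_2) = 16.447237

2.44638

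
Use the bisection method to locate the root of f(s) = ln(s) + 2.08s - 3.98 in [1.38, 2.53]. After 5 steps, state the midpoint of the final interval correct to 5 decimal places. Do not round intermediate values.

f(1.380000) = -0.787517, f(2.530000) = 2.210619 (opposite signs)
step 1: m = 1.955000, f(m) = 0.756790 > 0 → root in [1.380000, 1.955000]
step 2: m = 1.667500, f(m) = -0.000275 < 0 → root in [1.667500, 1.955000]
step 3: m = 1.811250, f(m) = 0.381417 > 0 → root in [1.667500, 1.811250]
step 4: m = 1.739375, f(m) = 0.191426 > 0 → root in [1.667500, 1.739375]
step 5: m = 1.703437, f(m) = 0.095798 > 0 → root in [1.667500, 1.703437]
Midpoint of [1.667500, 1.703437] = 1.685469

1.68547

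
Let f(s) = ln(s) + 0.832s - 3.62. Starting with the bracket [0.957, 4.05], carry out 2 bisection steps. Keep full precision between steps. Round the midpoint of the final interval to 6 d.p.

2.890125

f(0.957000) = -2.867728, f(4.050000) = 1.148317 (opposite signs)
step 1: m = 2.503500, f(m) = -0.619398 < 0 → root in [2.503500, 4.050000]
step 2: m = 3.276750, f(m) = 0.293108 > 0 → root in [2.503500, 3.276750]
Midpoint of [2.503500, 3.276750] = 2.890125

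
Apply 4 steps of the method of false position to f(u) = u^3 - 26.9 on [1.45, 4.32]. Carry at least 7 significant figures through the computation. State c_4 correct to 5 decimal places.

f(1.450000) = -23.851375, f(4.320000) = 53.721568
step 1: c = 2.332440, f(c) = -14.210886 < 0 → new bracket [2.332440, 4.320000]
step 2: c = 2.748220, f(c) = -6.143476 < 0 → new bracket [2.748220, 4.320000]
step 3: c = 2.909520, f(c) = -2.270031 < 0 → new bracket [2.909520, 4.320000]
step 4: c = 2.966704, f(c) = -0.789057 < 0 → new bracket [2.966704, 4.320000]

2.96670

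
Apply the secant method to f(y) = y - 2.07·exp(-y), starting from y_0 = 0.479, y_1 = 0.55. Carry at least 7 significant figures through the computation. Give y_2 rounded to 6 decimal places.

f(y_0) = -0.803163, f(y_1) = -0.644286
y_2 = 0.550000 - (-0.644286)·(0.550000 - 0.479000)/(-0.644286 - (-0.803163)) = 0.837923; f(y_2) = -0.057576

0.837923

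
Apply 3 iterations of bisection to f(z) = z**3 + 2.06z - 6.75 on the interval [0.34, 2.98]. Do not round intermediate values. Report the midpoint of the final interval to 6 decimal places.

f(0.340000) = -6.010296, f(2.980000) = 25.852392 (opposite signs)
step 1: m = 1.660000, f(m) = 1.243896 > 0 → root in [0.340000, 1.660000]
step 2: m = 1.000000, f(m) = -3.690000 < 0 → root in [1.000000, 1.660000]
step 3: m = 1.330000, f(m) = -1.657563 < 0 → root in [1.330000, 1.660000]
Midpoint of [1.330000, 1.660000] = 1.495000

1.495000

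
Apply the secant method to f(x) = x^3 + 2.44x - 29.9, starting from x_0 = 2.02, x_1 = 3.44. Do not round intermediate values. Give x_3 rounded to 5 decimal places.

f(x_0) = -16.728792, f(x_1) = 19.201184
x_2 = 3.440000 - (19.201184)·(3.440000 - 2.020000)/(19.201184 - (-16.728792)) = 2.681144; f(x_2) = -4.084518
x_3 = 2.681144 - (-4.084518)·(2.681144 - 3.440000)/(-4.084518 - (19.201184)) = 2.814254; f(x_3) = -0.744257

2.81425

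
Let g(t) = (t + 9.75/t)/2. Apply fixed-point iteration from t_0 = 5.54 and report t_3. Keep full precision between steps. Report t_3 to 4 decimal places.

3.1227

t_1 = g(5.540000) = 3.649964
t_2 = g(3.649964) = 3.160612
t_3 = g(3.160612) = 3.122729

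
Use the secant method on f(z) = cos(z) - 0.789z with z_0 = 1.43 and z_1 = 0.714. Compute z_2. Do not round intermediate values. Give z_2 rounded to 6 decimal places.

0.830712

Secant update: z_(k+1) = z_k − f(z_k)·(z_k − z_(k-1))/(f(z_k) − f(z_(k-1))).
f(z_0) = -0.987938, f(z_1) = 0.192402
z_2 = 0.714000 - (0.192402)·(0.714000 - 1.430000)/(0.192402 - (-0.987938)) = 0.830712; f(z_2) = 0.018918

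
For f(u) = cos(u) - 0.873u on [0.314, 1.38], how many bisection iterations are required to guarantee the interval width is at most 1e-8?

27

Initial width b − a = 1.38 − 0.314 = 1.066000.
After n steps the width is (b−a)/2^n; need (b−a)/2^n ≤ 1e-8.
So n ≥ log₂(1.066000/1e-8) = log₂(106600000.0000) ≈ 26.6676.
Hence n = 27.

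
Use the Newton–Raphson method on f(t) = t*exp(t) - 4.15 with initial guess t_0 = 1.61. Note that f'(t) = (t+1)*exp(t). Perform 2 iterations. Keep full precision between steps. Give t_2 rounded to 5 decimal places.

t_0 = 1.610000: f = 3.904526, f' = 13.057337 → t_1 = 1.610000 - (3.904526)/(13.057337) = 1.310971
t_1 = 1.310971: f = 0.713404, f' = 8.573177 → t_2 = 1.310971 - (0.713404)/(8.573177) = 1.227757

1.22776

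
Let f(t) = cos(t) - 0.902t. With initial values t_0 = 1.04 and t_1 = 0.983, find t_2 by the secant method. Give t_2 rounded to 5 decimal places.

0.79315

f(t_0) = -0.431860, f(t_1) = -0.332137
t_2 = 0.983000 - (-0.332137)·(0.983000 - 1.040000)/(-0.332137 - (-0.431860)) = 0.793154; f(t_2) = -0.013824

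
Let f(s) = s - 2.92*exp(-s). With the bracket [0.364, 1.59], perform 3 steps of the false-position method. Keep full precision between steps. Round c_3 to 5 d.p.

False-position update: c = (a·f(b) − b·f(a))/(f(b) − f(a)); replace the endpoint whose sign matches f(c).
f(0.364000) = -1.665082, f(1.590000) = 0.994537
step 1: c = 1.131550, f(c) = 0.189754 > 0 → new bracket [0.364000, 1.131550]
step 2: c = 1.053028, f(c) = 0.034299 > 0 → new bracket [0.364000, 1.053028]
step 3: c = 1.039121, f(c) = 0.006126 > 0 → new bracket [0.364000, 1.039121]

1.03912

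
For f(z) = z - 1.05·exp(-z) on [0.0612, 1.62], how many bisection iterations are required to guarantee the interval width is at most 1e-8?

Initial width b − a = 1.62 − 0.0612 = 1.558800.
After n steps the width is (b−a)/2^n; need (b−a)/2^n ≤ 1e-8.
So n ≥ log₂(1.558800/1e-8) = log₂(155880000.0000) ≈ 27.2159.
Hence n = 28.

28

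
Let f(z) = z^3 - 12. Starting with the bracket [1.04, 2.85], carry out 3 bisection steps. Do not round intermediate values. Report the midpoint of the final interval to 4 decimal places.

2.2844

f(1.040000) = -10.875136, f(2.850000) = 11.149125 (opposite signs)
step 1: m = 1.945000, f(m) = -4.642016 < 0 → root in [1.945000, 2.850000]
step 2: m = 2.397500, f(m) = 1.780845 > 0 → root in [1.945000, 2.397500]
step 3: m = 2.171250, f(m) = -1.764018 < 0 → root in [2.171250, 2.397500]
Midpoint of [2.171250, 2.397500] = 2.284375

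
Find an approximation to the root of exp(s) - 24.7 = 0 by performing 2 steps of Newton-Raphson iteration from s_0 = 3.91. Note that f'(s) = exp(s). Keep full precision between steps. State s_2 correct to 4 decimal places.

s_0 = 3.910000: f = 25.198952, f' = 49.898952 → s_1 = 3.910000 - (25.198952)/(49.898952) = 3.405000
s_1 = 3.405000: f = 5.414307, f' = 30.114307 → s_2 = 3.405000 - (5.414307)/(30.114307) = 3.225209

3.2252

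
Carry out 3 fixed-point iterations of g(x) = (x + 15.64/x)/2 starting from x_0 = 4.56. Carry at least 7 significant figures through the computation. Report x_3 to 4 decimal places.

3.9547

x_1 = g(4.560000) = 3.994912
x_2 = g(3.994912) = 3.954946
x_3 = g(3.954946) = 3.954744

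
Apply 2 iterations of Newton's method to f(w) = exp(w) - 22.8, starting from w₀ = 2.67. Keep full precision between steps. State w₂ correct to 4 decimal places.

3.1339

f'(w) = exp(w)
w_0 = 2.670000: f = -8.360031, f' = 14.439969 → w_1 = 2.670000 - (-8.360031)/(14.439969) = 3.248951
w_1 = 3.248951: f = 2.963293, f' = 25.763293 → w_2 = 3.248951 - (2.963293)/(25.763293) = 3.133931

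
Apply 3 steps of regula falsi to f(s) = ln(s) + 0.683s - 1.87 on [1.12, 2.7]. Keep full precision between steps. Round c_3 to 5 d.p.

1.84372

f(1.120000) = -0.991711, f(2.700000) = 0.967352
step 1: c = 1.919823, f(c) = 0.093472 > 0 → new bracket [1.120000, 1.919823]
step 2: c = 1.850930, f(c) = 0.009874 > 0 → new bracket [1.120000, 1.850930]
step 3: c = 1.843725, f(c) = 0.001052 > 0 → new bracket [1.120000, 1.843725]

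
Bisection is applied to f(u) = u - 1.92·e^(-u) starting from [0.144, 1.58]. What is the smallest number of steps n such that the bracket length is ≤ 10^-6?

21

Initial width b − a = 1.58 − 0.144 = 1.436000.
After n steps the width is (b−a)/2^n; need (b−a)/2^n ≤ 10^-6.
So n ≥ log₂(1.436000/10^-6) = log₂(1436000.0000) ≈ 20.4536.
Hence n = 21.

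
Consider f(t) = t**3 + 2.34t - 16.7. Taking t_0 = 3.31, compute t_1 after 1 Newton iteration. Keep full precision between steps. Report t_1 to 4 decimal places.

f'(t) = 3t**2 + 2.34
t_0 = 3.310000: f = 27.310091, f' = 35.208300 → t_1 = 3.310000 - (27.310091)/(35.208300) = 2.534328

2.5343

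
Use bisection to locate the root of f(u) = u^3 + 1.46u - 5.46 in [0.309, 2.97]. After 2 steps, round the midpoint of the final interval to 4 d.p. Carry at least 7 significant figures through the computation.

1.3069

f(0.309000) = -4.979356, f(2.970000) = 25.074273 (opposite signs)
step 1: m = 1.639500, f(m) = 1.340581 > 0 → root in [0.309000, 1.639500]
step 2: m = 0.974250, f(m) = -3.112873 < 0 → root in [0.974250, 1.639500]
Midpoint of [0.974250, 1.639500] = 1.306875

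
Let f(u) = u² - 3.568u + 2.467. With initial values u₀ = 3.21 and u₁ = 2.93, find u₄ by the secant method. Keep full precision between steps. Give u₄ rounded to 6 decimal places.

f(u_0) = 1.317820, f(u_1) = 0.597660
u_2 = 2.930000 - (0.597660)·(2.930000 - 3.210000)/(0.597660 - (1.317820)) = 2.697628; f(u_2) = 0.119061
u_3 = 2.697628 - (0.119061)·(2.697628 - 2.930000)/(0.119061 - (0.597660)) = 2.639821; f(u_3) = 0.016774
u_4 = 2.639821 - (0.016774)·(2.639821 - 2.697628)/(0.016774 - (0.119061)) = 2.630341; f(u_4) = 0.000638

2.630341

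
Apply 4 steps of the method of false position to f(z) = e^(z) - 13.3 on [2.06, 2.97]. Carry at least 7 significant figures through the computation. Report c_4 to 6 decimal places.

f(2.060000) = -5.454030, f(2.970000) = 6.191920
step 1: c = 2.486171, f(c) = -1.284817 < 0 → new bracket [2.486171, 2.970000]
step 2: c = 2.569313, f(c) = -0.243146 < 0 → new bracket [2.569313, 2.970000]
step 3: c = 2.584453, f(c) = -0.043964 < 0 → new bracket [2.584453, 2.970000]
step 4: c = 2.587171, f(c) = -0.007883 < 0 → new bracket [2.587171, 2.970000]

2.587171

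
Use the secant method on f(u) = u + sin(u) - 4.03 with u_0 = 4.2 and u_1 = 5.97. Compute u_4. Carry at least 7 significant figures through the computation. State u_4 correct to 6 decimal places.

4.999150

f(u_0) = -0.701576, f(u_1) = 1.631909
u_2 = 5.970000 - (1.631909)·(5.970000 - 4.200000)/(1.631909 - (-0.701576)) = 4.732161; f(u_2) = -0.297644
u_3 = 4.732161 - (-0.297644)·(4.732161 - 5.970000)/(-0.297644 - (1.631909)) = 4.923104; f(u_3) = -0.084778
u_4 = 4.923104 - (-0.084778)·(4.923104 - 4.732161)/(-0.084778 - (-0.297644)) = 4.999150; f(u_4) = 0.009986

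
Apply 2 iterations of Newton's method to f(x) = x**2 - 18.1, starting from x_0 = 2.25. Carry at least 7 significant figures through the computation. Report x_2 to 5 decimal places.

f'(x) = 2x
x_0 = 2.250000: f = -13.037500, f' = 4.500000 → x_1 = 2.250000 - (-13.037500)/(4.500000) = 5.147222
x_1 = 5.147222: f = 8.393897, f' = 10.294444 → x_2 = 5.147222 - (8.393897)/(10.294444) = 4.331841

4.33184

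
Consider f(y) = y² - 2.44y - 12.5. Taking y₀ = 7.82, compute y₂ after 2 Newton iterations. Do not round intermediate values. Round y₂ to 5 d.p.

5.00414

Newton update: y ← y − f(y)/f'(y).
f'(y) = 2y - 2.44
y_0 = 7.820000: f = 29.571600, f' = 13.200000 → y_1 = 7.820000 - (29.571600)/(13.200000) = 5.579727
y_1 = 5.579727: f = 5.018822, f' = 8.719455 → y_2 = 5.579727 - (5.018822)/(8.719455) = 5.004138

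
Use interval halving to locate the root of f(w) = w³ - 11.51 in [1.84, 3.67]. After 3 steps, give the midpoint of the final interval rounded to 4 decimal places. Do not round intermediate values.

f(1.840000) = -5.280496, f(3.670000) = 37.920863 (opposite signs)
step 1: m = 2.755000, f(m) = 9.400519 > 0 → root in [1.840000, 2.755000]
step 2: m = 2.297500, f(m) = 0.617368 > 0 → root in [1.840000, 2.297500]
step 3: m = 2.068750, f(m) = -2.656316 < 0 → root in [2.068750, 2.297500]
Midpoint of [2.068750, 2.297500] = 2.183125

2.1831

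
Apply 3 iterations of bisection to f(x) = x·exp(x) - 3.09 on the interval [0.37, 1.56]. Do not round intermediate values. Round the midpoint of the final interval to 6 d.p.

1.039375

f(0.370000) = -2.554338, f(1.560000) = 4.333761 (opposite signs)
step 1: m = 0.965000, f(m) = -0.557080 < 0 → root in [0.965000, 1.560000]
step 2: m = 1.262500, f(m) = 1.371986 > 0 → root in [0.965000, 1.262500]
step 3: m = 1.113750, f(m) = 0.302214 > 0 → root in [0.965000, 1.113750]
Midpoint of [0.965000, 1.113750] = 1.039375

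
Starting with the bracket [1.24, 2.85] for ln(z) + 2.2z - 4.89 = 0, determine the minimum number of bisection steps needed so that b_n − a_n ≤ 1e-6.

Initial width b − a = 2.85 − 1.24 = 1.610000.
After n steps the width is (b−a)/2^n; need (b−a)/2^n ≤ 1e-6.
So n ≥ log₂(1.610000/1e-6) = log₂(1610000.0000) ≈ 20.6186.
Hence n = 21.

21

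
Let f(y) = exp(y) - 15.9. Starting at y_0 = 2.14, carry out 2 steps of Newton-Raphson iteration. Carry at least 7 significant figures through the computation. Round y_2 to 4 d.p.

2.7939

f'(y) = exp(y)
y_0 = 2.140000: f = -7.400562, f' = 8.499438 → y_1 = 2.140000 - (-7.400562)/(8.499438) = 3.010712
y_1 = 3.010712: f = 4.401850, f' = 20.301850 → y_2 = 3.010712 - (4.401850)/(20.301850) = 2.793892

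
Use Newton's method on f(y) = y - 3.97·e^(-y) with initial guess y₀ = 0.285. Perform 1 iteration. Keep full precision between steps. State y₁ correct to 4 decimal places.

0.9626

Newton update: y ← y − f(y)/f'(y).
f'(y) = 1 + 3.97·e^(-y)
y_0 = 0.285000: f = -2.700497, f' = 3.985497 → y_1 = 0.285000 - (-2.700497)/(3.985497) = 0.962581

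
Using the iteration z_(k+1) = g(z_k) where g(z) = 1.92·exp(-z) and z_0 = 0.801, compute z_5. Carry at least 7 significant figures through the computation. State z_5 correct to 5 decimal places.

z_1 = g(0.801000) = 0.861849
z_2 = g(0.861849) = 0.810970
z_3 = g(0.810970) = 0.853299
z_4 = g(0.853299) = 0.817934
z_5 = g(0.817934) = 0.847378

0.84738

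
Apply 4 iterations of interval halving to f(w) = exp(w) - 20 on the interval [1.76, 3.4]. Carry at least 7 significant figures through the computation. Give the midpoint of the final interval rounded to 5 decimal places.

f(1.760000) = -14.187563, f(3.400000) = 9.964100 (opposite signs)
step 1: m = 2.580000, f(m) = -6.802862 < 0 → root in [2.580000, 3.400000]
step 2: m = 2.990000, f(m) = -0.114318 < 0 → root in [2.990000, 3.400000]
step 3: m = 3.195000, f(m) = 4.410174 > 0 → root in [2.990000, 3.195000]
step 4: m = 3.092500, f(m) = 2.032089 > 0 → root in [2.990000, 3.092500]
Midpoint of [2.990000, 3.092500] = 3.041250

3.04125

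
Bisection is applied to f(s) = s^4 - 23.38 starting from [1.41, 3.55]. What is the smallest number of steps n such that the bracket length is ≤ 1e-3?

Initial width b − a = 3.55 − 1.41 = 2.140000.
After n steps the width is (b−a)/2^n; need (b−a)/2^n ≤ 1e-3.
So n ≥ log₂(2.140000/1e-3) = log₂(2140.0000) ≈ 11.0634.
Hence n = 12.

12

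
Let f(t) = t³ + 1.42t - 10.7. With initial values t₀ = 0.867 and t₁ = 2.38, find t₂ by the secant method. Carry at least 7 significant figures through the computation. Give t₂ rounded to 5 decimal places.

f(t_0) = -8.817146, f(t_1) = 6.160872
t_2 = 2.380000 - (6.160872)·(2.380000 - 0.867000)/(6.160872 - (-8.817146)) = 1.757661; f(t_2) = -2.774049

1.75766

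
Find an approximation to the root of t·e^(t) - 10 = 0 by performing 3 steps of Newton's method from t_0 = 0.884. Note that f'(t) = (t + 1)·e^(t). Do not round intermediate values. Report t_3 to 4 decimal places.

t_0 = 0.884000: f = -7.860223, f' = 4.560340 → t_1 = 0.884000 - (-7.860223)/(4.560340) = 2.607605
t_1 = 2.607605: f = 25.376103, f' = 48.942616 → t_2 = 2.607605 - (25.376103)/(48.942616) = 2.089118
t_2 = 2.089118: f = 6.875443, f' = 24.953228 → t_3 = 2.089118 - (6.875443)/(24.953228) = 1.813584

1.8136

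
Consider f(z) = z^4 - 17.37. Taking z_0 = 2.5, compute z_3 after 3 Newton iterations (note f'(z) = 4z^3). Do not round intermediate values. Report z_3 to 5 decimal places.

z_0 = 2.500000: f = 21.692500, f' = 62.500000 → z_1 = 2.500000 - (21.692500)/(62.500000) = 2.152920
z_1 = 2.152920: f = 4.113823, f' = 39.915692 → z_2 = 2.152920 - (4.113823)/(39.915692) = 2.049857
z_2 = 2.049857: f = 0.286086, f' = 34.453299 → z_3 = 2.049857 - (0.286086)/(34.453299) = 2.041554

2.04155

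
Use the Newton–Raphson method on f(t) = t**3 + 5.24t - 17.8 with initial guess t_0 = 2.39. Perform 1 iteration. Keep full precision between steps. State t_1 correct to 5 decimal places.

Newton update: t ← t − f(t)/f'(t).
f'(t) = 3t**2 + 5.24
t_0 = 2.390000: f = 8.375519, f' = 22.376300 → t_1 = 2.390000 - (8.375519)/(22.376300) = 2.015697

2.01570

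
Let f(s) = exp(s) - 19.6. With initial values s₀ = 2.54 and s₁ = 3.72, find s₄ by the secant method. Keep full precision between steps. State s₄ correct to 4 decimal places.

2.9794

f(s_0) = -6.920329, f(s_1) = 21.664394
s_2 = 3.720000 - (21.664394)·(3.720000 - 2.540000)/(21.664394 - (-6.920329)) = 2.825677; f(s_2) = -2.727642
s_3 = 2.825677 - (-2.727642)·(2.825677 - 3.720000)/(-2.727642 - (21.664394)) = 2.925684; f(s_3) = -0.953015
s_4 = 2.925684 - (-0.953015)·(2.925684 - 2.825677)/(-0.953015 - (-2.727642)) = 2.979391; f(s_4) = 0.075829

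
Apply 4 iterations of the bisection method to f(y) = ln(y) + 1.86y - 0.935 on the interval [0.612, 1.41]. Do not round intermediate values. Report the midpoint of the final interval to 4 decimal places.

0.6868

f(0.612000) = -0.287703, f(1.410000) = 2.031190 (opposite signs)
step 1: m = 1.011000, f(m) = 0.956400 > 0 → root in [0.612000, 1.011000]
step 2: m = 0.811500, f(m) = 0.365519 > 0 → root in [0.612000, 0.811500]
step 3: m = 0.711750, f(m) = 0.048826 > 0 → root in [0.612000, 0.711750]
step 4: m = 0.661875, f(m) = -0.116591 < 0 → root in [0.661875, 0.711750]
Midpoint of [0.661875, 0.711750] = 0.686812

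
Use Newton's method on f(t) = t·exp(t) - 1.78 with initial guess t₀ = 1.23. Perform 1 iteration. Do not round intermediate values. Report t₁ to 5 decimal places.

0.91174

f'(t) = (t + 1)·exp(t)
t_0 = 1.230000: f = 2.428112, f' = 7.629342 → t_1 = 1.230000 - (2.428112)/(7.629342) = 0.911740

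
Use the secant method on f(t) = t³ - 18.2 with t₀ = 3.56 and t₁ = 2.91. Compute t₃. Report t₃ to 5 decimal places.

2.63773

f(t_0) = 26.918016, f(t_1) = 6.442171
t_2 = 2.910000 - (6.442171)·(2.910000 - 3.560000)/(6.442171 - (26.918016)) = 2.705495; f(t_2) = 1.603422
t_3 = 2.705495 - (1.603422)·(2.705495 - 2.910000)/(1.603422 - (6.442171)) = 2.637728; f(t_3) = 0.152281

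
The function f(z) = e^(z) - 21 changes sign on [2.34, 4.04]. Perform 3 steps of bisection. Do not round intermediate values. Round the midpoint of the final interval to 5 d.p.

f(2.340000) = -10.618763, f(4.040000) = 35.826343 (opposite signs)
step 1: m = 3.190000, f(m) = 3.288427 > 0 → root in [2.340000, 3.190000]
step 2: m = 2.765000, f(m) = -5.120960 < 0 → root in [2.765000, 3.190000]
step 3: m = 2.977500, f(m) = -1.361341 < 0 → root in [2.977500, 3.190000]
Midpoint of [2.977500, 3.190000] = 3.083750

3.08375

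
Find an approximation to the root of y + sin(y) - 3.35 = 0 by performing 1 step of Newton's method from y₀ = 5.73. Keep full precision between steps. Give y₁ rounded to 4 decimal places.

f'(y) = 1 + cos(y)
y_0 = 5.730000: f = 1.854600, f' = 1.850855 → y_1 = 5.730000 - (1.854600)/(1.850855) = 4.727977

4.7280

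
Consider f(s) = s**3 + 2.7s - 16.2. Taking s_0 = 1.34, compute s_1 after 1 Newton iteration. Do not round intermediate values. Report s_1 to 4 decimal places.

2.5983

f'(s) = 3s**2 + 2.7
s_0 = 1.340000: f = -10.175896, f' = 8.086800 → s_1 = 1.340000 - (-10.175896)/(8.086800) = 2.598334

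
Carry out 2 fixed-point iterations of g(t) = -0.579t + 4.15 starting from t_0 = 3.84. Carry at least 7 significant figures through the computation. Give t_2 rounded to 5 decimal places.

3.03448

t_1 = g(3.840000) = 1.926640
t_2 = g(1.926640) = 3.034475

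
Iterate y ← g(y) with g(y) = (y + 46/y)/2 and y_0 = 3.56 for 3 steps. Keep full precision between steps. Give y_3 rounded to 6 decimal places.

6.783535

y_1 = g(3.560000) = 8.240674
y_2 = g(8.240674) = 6.911371
y_3 = g(6.911371) = 6.783535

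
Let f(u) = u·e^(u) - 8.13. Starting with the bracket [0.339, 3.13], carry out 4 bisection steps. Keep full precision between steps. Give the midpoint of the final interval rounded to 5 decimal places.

f(0.339000) = -7.654199, f(3.130000) = 63.465556 (opposite signs)
step 1: m = 1.734500, f(m) = 1.697840 > 0 → root in [0.339000, 1.734500]
step 2: m = 1.036750, f(m) = -5.206327 < 0 → root in [1.036750, 1.734500]
step 3: m = 1.385625, f(m) = -2.591209 < 0 → root in [1.385625, 1.734500]
step 4: m = 1.560062, f(m) = -0.705477 < 0 → root in [1.560062, 1.734500]
Midpoint of [1.560062, 1.734500] = 1.647281

1.64728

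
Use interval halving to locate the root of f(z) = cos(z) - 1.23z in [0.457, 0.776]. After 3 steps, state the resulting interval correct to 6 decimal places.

[0.616500, 0.656375]

f(0.457000) = 0.335270, f(0.776000) = -0.240759 (opposite signs)
step 1: m = 0.616500, f(m) = 0.057612 > 0 → root in [0.616500, 0.776000]
step 2: m = 0.696250, f(m) = -0.089135 < 0 → root in [0.616500, 0.696250]
step 3: m = 0.656375, f(m) = -0.015132 < 0 → root in [0.616500, 0.656375]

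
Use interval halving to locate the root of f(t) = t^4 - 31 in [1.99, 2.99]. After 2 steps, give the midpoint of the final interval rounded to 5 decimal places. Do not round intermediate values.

2.36500

f(1.990000) = -15.317608, f(2.990000) = 48.925388 (opposite signs)
step 1: m = 2.490000, f(m) = 7.441240 > 0 → root in [1.990000, 2.490000]
step 2: m = 2.240000, f(m) = -5.823690 < 0 → root in [2.240000, 2.490000]
Midpoint of [2.240000, 2.490000] = 2.365000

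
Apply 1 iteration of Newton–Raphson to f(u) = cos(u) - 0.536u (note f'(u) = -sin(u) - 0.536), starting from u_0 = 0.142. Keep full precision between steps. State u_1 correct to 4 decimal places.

Newton update: u ← u − f(u)/f'(u).
u_0 = 0.142000: f = 0.913823, f' = -0.677523 → u_1 = 0.142000 - (0.913823)/(-0.677523) = 1.490770

1.4908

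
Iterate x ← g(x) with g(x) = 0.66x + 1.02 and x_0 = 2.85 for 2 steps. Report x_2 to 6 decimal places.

x_1 = g(2.850000) = 2.901000
x_2 = g(2.901000) = 2.934660

2.934660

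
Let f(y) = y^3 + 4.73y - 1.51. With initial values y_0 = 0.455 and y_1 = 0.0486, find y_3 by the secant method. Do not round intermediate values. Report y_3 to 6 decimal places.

Secant update: y_(k+1) = y_k − f(y_k)·(y_k − y_(k-1))/(f(y_k) − f(y_(k-1))).
f(y_0) = 0.736346, f(y_1) = -1.280007
y_2 = 0.048600 - (-1.280007)·(0.048600 - 0.455000)/(-1.280007 - (0.736346)) = 0.306588; f(y_2) = -0.031021
y_3 = 0.306588 - (-0.031021)·(0.306588 - 0.048600)/(-0.031021 - (-1.280007)) = 0.312996; f(y_3) = 0.001132

0.312996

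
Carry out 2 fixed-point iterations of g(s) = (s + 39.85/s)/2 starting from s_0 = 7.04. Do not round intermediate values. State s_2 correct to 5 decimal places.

6.31280

s_1 = g(7.040000) = 6.350256
s_2 = g(6.350256) = 6.312797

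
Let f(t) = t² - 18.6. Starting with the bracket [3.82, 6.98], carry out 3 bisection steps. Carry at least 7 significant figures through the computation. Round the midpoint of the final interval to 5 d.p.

4.41250

f(3.820000) = -4.007600, f(6.980000) = 30.120400 (opposite signs)
step 1: m = 5.400000, f(m) = 10.560000 > 0 → root in [3.820000, 5.400000]
step 2: m = 4.610000, f(m) = 2.652100 > 0 → root in [3.820000, 4.610000]
step 3: m = 4.215000, f(m) = -0.833775 < 0 → root in [4.215000, 4.610000]
Midpoint of [4.215000, 4.610000] = 4.412500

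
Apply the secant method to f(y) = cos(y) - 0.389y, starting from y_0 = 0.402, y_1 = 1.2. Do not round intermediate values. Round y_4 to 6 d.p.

f(y_0) = 0.763902, f(y_1) = -0.104442
y_2 = 1.200000 - (-0.104442)·(1.200000 - 0.402000)/(-0.104442 - (0.763902)) = 1.104019; f(y_2) = 0.020548
y_3 = 1.104019 - (0.020548)·(1.104019 - 1.200000)/(0.020548 - (-0.104442)) = 1.119798; f(y_3) = 0.000263
y_4 = 1.119798 - (0.000263)·(1.119798 - 1.104019)/(0.000263 - (0.020548)) = 1.120002; f(y_4) = -0.000001

1.120002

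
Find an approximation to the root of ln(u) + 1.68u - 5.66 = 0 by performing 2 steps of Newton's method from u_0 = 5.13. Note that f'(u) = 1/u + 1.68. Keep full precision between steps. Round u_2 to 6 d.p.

u_0 = 5.130000: f = 4.593506, f' = 1.874932 → u_1 = 5.130000 - (4.593506)/(1.874932) = 2.680041
u_1 = 2.680041: f = -0.171699, f' = 2.053129 → u_2 = 2.680041 - (-0.171699)/(2.053129) = 2.763669

2.763669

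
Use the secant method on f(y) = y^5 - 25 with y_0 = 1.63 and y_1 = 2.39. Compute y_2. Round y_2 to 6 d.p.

Secant update: y_(k+1) = y_k − f(y_k)·(y_k − y_(k-1))/(f(y_k) − f(y_(k-1))).
f(y_0) = -13.493638, f(y_1) = 52.981127
y_2 = 2.390000 - (52.981127)·(2.390000 - 1.630000)/(52.981127 - (-13.493638)) = 1.784272; f(y_2) = -6.915573

1.784272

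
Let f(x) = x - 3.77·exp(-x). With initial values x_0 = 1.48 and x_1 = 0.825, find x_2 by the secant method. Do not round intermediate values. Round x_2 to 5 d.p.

Secant update: x_(k+1) = x_k − f(x_k)·(x_k − x_(k-1))/(f(x_k) − f(x_(k-1))).
f(x_0) = 0.621806, f(x_1) = -0.827146
x_2 = 0.825000 - (-0.827146)·(0.825000 - 1.480000)/(-0.827146 - (0.621806)) = 1.198912; f(x_2) = 0.062174

1.19891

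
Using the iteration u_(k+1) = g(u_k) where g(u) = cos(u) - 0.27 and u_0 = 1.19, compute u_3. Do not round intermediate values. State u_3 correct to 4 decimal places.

0.4786

u_1 = g(1.190000) = 0.101660
u_2 = g(0.101660) = 0.724837
u_3 = g(0.724837) = 0.478607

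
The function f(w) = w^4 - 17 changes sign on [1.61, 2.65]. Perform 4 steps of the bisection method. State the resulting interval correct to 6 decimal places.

f(1.610000) = -10.281018, f(2.650000) = 32.315506 (opposite signs)
step 1: m = 2.130000, f(m) = 3.583462 > 0 → root in [1.610000, 2.130000]
step 2: m = 1.870000, f(m) = -4.771690 < 0 → root in [1.870000, 2.130000]
step 3: m = 2.000000, f(m) = -1.000000 < 0 → root in [2.000000, 2.130000]
step 4: m = 2.065000, f(m) = 1.183615 > 0 → root in [2.000000, 2.065000]

[2.000000, 2.065000]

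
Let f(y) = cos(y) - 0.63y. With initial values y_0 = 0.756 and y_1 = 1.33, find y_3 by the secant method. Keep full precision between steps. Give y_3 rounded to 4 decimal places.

f(y_0) = 0.251306, f(y_1) = -0.599424
y_2 = 1.330000 - (-0.599424)·(1.330000 - 0.756000)/(-0.599424 - (0.251306)) = 0.925560; f(y_2) = 0.018285
y_3 = 0.925560 - (0.018285)·(0.925560 - 1.330000)/(0.018285 - (-0.599424)) = 0.937532; f(y_3) = 0.001135

0.9375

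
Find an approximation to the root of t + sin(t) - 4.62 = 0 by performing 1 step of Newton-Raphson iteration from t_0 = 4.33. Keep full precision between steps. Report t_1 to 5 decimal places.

f'(t) = 1 + cos(t)
t_0 = 4.330000: f = -1.217776, f' = 0.626862 → t_1 = 4.330000 - (-1.217776)/(0.626862) = 6.272654

6.27265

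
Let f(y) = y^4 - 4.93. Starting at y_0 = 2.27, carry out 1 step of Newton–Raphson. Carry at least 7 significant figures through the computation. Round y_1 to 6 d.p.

f'(y) = 4y^3
y_0 = 2.270000: f = 21.622378, f' = 46.788332 → y_1 = 2.270000 - (21.622378)/(46.788332) = 1.807868

1.807868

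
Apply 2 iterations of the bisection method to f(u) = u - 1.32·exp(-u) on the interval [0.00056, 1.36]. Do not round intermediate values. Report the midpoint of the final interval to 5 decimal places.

0.51035

f(0.000560) = -1.318701, f(1.360000) = 1.021208 (opposite signs)
step 1: m = 0.680280, f(m) = 0.011733 > 0 → root in [0.000560, 0.680280]
step 2: m = 0.340420, f(m) = -0.598722 < 0 → root in [0.340420, 0.680280]
Midpoint of [0.340420, 0.680280] = 0.510350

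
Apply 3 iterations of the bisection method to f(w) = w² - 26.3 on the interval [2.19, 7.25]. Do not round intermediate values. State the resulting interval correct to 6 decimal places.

[4.720000, 5.352500]

f(2.190000) = -21.503900, f(7.250000) = 26.262500 (opposite signs)
step 1: m = 4.720000, f(m) = -4.021600 < 0 → root in [4.720000, 7.250000]
step 2: m = 5.985000, f(m) = 9.520225 > 0 → root in [4.720000, 5.985000]
step 3: m = 5.352500, f(m) = 2.349256 > 0 → root in [4.720000, 5.352500]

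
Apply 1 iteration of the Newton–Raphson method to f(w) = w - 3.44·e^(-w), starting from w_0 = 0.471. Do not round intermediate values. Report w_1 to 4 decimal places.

Newton update: w ← w − f(w)/f'(w).
f'(w) = 1 + 3.44·e^(-w)
w_0 = 0.471000: f = -1.676859, f' = 3.147859 → w_1 = 0.471000 - (-1.676859)/(3.147859) = 1.003698

1.0037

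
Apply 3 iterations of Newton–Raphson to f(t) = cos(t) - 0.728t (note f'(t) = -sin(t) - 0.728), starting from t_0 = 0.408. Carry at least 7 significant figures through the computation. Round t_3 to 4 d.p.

0.8777

t_0 = 0.408000: f = 0.620892, f' = -1.124774 → t_1 = 0.408000 - (0.620892)/(-1.124774) = 0.960015
t_1 = 0.960015: f = -0.125383, f' = -1.547200 → t_2 = 0.960015 - (-0.125383)/(-1.547200) = 0.878976
t_2 = 0.878976: f = -0.001955, f' = -1.498086 → t_3 = 0.878976 - (-0.001955)/(-1.498086) = 0.877671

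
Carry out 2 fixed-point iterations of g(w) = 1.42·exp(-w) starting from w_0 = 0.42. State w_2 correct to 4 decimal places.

w_1 = g(0.420000) = 0.933006
w_2 = g(0.933006) = 0.558584

0.5586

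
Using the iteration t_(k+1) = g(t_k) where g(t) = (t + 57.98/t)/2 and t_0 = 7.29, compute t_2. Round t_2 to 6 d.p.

t_1 = g(7.290000) = 7.621680
t_2 = g(7.621680) = 7.614463

7.614463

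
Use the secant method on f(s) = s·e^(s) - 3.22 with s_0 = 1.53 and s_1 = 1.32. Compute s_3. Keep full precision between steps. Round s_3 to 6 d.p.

1.096497

f(s_0) = 3.845811, f(s_1) = 1.721316
s_2 = 1.320000 - (1.721316)·(1.320000 - 1.530000)/(1.721316 - (3.845811)) = 1.149853; f(s_2) = 0.410924
s_3 = 1.149853 - (0.410924)·(1.149853 - 1.320000)/(0.410924 - (1.721316)) = 1.096497; f(s_3) = 0.062539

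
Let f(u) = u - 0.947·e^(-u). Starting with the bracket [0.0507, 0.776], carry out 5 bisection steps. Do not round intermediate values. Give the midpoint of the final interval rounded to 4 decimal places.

f(0.050700) = -0.849484, f(0.776000) = 0.340150 (opposite signs)
step 1: m = 0.413350, f(m) = -0.213025 < 0 → root in [0.413350, 0.776000]
step 2: m = 0.594675, f(m) = 0.072175 > 0 → root in [0.413350, 0.594675]
step 3: m = 0.504012, f(m) = -0.068072 < 0 → root in [0.504012, 0.594675]
step 4: m = 0.549344, f(m) = 0.002614 > 0 → root in [0.504012, 0.549344]
step 5: m = 0.526678, f(m) = -0.032586 < 0 → root in [0.526678, 0.549344]
Midpoint of [0.526678, 0.549344] = 0.538011

0.5380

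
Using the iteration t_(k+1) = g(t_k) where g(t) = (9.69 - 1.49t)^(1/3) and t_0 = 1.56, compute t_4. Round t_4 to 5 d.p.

t_1 = g(1.560000) = 1.945671
t_2 = g(1.945671) = 1.893696
t_3 = g(1.893696) = 1.900867
t_4 = g(1.900867) = 1.899881

1.89988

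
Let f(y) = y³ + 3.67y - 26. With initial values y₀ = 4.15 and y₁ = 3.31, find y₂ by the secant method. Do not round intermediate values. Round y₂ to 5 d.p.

f(y_0) = 60.703875, f(y_1) = 22.412391
y_2 = 3.310000 - (22.412391)·(3.310000 - 4.150000)/(22.412391 - (60.703875)) = 2.818340; f(y_2) = 6.729484

2.81834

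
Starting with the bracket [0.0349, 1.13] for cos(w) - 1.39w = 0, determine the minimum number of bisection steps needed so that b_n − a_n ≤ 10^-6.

Initial width b − a = 1.13 − 0.0349 = 1.095100.
After n steps the width is (b−a)/2^n; need (b−a)/2^n ≤ 10^-6.
So n ≥ log₂(1.095100/10^-6) = log₂(1095100.0000) ≈ 20.0626.
Hence n = 21.

21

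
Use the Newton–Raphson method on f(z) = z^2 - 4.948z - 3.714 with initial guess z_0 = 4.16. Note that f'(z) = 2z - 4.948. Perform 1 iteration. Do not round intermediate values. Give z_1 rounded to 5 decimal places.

z_0 = 4.160000: f = -6.992080, f' = 3.372000 → z_1 = 4.160000 - (-6.992080)/(3.372000) = 6.233571

6.23357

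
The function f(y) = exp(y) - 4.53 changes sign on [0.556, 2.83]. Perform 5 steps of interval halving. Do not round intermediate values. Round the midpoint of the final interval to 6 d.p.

f(0.556000) = -2.786316, f(2.830000) = 12.415461 (opposite signs)
step 1: m = 1.693000, f(m) = 0.905764 > 0 → root in [0.556000, 1.693000]
step 2: m = 1.124500, f(m) = -1.451323 < 0 → root in [1.124500, 1.693000]
step 3: m = 1.408750, f(m) = -0.439161 < 0 → root in [1.408750, 1.693000]
step 4: m = 1.550875, f(m) = 0.185595 > 0 → root in [1.408750, 1.550875]
step 5: m = 1.479812, f(m) = -0.137878 < 0 → root in [1.479812, 1.550875]
Midpoint of [1.479812, 1.550875] = 1.515344

1.515344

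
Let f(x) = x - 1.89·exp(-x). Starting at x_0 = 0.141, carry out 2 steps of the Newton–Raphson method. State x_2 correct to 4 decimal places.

f'(x) = 1 + 1.89·exp(-x)
x_0 = 0.141000: f = -1.500445, f' = 2.641445 → x_1 = 0.141000 - (-1.500445)/(2.641445) = 0.709039
x_1 = 0.709039: f = -0.221061, f' = 1.930101 → x_2 = 0.709039 - (-0.221061)/(1.930101) = 0.823573

0.8236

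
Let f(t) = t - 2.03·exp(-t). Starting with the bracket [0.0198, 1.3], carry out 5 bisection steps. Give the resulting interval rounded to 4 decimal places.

f(0.019800) = -1.970401, f(1.300000) = 0.746760 (opposite signs)
step 1: m = 0.659900, f(m) = -0.389413 < 0 → root in [0.659900, 1.300000]
step 2: m = 0.979950, f(m) = 0.218030 > 0 → root in [0.659900, 0.979950]
step 3: m = 0.819925, f(m) = -0.074218 < 0 → root in [0.819925, 0.979950]
step 4: m = 0.899938, f(m) = 0.074550 > 0 → root in [0.819925, 0.899938]
step 5: m = 0.859931, f(m) = 0.000853 > 0 → root in [0.819925, 0.859931]

[0.8199, 0.8599]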